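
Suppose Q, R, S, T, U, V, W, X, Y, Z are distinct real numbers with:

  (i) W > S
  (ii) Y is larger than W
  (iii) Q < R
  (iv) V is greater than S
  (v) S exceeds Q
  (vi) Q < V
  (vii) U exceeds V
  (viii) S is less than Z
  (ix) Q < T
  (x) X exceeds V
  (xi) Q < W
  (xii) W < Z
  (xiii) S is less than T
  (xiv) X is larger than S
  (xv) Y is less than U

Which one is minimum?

Q

S is not least since Q < S; V is not least since S < V; X is not least since V < X; W is not least since Q < W; Z is not least since S < Z; Y is not least since W < Y; T is not least since Q < T; R is not least since Q < R; U is not least since Y < U.
Only Q has nothing below it, so Q is the minimum.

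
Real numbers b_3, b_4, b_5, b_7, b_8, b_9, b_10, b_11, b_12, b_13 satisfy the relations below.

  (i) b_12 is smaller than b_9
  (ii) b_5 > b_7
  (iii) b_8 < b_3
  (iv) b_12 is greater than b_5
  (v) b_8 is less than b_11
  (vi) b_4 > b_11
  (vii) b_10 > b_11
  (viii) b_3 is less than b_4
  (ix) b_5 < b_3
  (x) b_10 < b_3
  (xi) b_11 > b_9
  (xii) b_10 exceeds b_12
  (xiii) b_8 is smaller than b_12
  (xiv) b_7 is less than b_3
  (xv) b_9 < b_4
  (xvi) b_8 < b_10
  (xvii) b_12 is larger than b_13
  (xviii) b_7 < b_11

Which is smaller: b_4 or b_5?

b_5

Link the given pairs in sequence: b_5 < b_12; b_12 < b_9; b_9 < b_11; b_11 < b_10; b_10 < b_3; b_3 < b_4.
Chaining these gives b_5 < b_12 < b_9 < b_11 < b_10 < b_3 < b_4.
So b_5 < b_4; b_5 is the smaller of the two.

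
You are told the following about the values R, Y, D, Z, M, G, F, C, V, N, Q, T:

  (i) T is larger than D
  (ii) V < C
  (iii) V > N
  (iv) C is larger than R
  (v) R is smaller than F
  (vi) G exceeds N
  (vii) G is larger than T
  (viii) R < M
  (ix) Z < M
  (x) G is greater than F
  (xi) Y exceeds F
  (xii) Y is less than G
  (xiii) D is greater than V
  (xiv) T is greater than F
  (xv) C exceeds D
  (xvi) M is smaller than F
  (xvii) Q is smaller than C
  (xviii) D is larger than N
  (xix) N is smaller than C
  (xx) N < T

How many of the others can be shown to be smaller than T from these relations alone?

7

The elements the relations force below T are Z, R, M, N, F, V, D — no chain reaches any other.
That is 7.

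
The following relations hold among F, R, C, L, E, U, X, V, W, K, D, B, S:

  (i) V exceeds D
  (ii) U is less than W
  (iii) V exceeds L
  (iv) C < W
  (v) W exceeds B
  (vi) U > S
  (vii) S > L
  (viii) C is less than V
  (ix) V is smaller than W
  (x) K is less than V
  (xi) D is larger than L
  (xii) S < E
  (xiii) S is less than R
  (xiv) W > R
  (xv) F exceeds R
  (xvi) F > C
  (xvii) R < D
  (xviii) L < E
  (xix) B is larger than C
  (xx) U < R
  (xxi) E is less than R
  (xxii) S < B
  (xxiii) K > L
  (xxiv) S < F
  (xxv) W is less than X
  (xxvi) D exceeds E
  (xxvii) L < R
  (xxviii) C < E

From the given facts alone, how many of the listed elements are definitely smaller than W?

The elements the relations force below W are C, L, S, B, E, U, K, R, D, V — no chain reaches any other.
That is 10.

10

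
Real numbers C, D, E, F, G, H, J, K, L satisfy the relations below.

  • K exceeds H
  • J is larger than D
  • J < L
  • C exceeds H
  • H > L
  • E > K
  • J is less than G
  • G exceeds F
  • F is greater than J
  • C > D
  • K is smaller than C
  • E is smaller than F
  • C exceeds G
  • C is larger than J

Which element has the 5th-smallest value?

K

Piecing the relations together gives one ordering: D < J < L < H < K < E < F < G < C.
The 5th smallest is K.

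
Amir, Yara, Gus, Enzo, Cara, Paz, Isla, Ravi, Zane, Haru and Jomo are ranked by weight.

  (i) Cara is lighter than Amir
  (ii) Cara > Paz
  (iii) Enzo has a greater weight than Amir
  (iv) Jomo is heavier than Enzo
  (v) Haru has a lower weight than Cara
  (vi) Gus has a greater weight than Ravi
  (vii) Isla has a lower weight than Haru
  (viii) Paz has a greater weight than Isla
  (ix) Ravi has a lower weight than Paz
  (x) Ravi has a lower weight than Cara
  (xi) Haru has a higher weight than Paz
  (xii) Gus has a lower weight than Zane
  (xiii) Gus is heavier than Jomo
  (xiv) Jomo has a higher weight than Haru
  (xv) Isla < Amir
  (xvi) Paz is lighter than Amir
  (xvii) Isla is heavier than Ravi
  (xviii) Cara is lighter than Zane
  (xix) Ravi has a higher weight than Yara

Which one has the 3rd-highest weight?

Chaining the given pairs: Yara < Ravi < Isla < Paz < Haru < Cara < Amir < Enzo < Jomo < Gus < Zane.
Counting 3 from the largest end gives Jomo.

Jomo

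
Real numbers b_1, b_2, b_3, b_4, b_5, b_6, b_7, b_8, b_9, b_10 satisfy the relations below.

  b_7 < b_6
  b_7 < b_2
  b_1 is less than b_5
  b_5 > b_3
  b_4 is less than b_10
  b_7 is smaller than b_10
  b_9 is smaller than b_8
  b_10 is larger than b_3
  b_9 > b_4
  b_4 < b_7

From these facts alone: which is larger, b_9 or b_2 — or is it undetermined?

Following every chain through b_9: above b_9 we get b_8; below b_9 we get b_4.
b_2 is not reached, and no chain runs the other way from b_2 to b_9.
So the given relations leave the order of b_9 and b_2 undetermined.

undetermined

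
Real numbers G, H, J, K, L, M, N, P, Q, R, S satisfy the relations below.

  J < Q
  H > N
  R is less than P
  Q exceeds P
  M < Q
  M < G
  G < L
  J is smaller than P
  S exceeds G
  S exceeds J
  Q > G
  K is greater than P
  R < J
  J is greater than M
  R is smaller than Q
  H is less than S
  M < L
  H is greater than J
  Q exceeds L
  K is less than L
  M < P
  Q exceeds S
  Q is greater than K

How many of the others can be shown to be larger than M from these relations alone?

8

From M the given relations immediately reach J, P, G, L, Q.
From those, K, H, S — 8 in total.
Nothing else is reachable above M; 8 in all.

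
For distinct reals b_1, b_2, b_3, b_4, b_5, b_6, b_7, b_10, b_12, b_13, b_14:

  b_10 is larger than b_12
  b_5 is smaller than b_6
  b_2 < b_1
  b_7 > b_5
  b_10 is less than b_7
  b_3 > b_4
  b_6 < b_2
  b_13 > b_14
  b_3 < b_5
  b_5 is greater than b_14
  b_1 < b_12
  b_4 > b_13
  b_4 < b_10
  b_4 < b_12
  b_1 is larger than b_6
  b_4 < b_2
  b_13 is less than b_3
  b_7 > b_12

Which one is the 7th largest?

b_5

Piecing the relations together gives one ordering: b_14 < b_13 < b_4 < b_3 < b_5 < b_6 < b_2 < b_1 < b_12 < b_10 < b_7.
The 7th largest is b_5.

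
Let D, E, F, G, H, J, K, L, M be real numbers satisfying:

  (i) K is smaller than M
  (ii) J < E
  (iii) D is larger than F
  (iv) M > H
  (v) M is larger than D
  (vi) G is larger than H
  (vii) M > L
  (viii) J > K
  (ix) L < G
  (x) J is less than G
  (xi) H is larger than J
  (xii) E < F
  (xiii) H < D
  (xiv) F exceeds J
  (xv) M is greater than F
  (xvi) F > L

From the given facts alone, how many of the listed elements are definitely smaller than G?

4

From G the given relations immediately reach L, J, H.
From those, K — 4 in total.
No other element is forced below G by the given relations, so the count is 4.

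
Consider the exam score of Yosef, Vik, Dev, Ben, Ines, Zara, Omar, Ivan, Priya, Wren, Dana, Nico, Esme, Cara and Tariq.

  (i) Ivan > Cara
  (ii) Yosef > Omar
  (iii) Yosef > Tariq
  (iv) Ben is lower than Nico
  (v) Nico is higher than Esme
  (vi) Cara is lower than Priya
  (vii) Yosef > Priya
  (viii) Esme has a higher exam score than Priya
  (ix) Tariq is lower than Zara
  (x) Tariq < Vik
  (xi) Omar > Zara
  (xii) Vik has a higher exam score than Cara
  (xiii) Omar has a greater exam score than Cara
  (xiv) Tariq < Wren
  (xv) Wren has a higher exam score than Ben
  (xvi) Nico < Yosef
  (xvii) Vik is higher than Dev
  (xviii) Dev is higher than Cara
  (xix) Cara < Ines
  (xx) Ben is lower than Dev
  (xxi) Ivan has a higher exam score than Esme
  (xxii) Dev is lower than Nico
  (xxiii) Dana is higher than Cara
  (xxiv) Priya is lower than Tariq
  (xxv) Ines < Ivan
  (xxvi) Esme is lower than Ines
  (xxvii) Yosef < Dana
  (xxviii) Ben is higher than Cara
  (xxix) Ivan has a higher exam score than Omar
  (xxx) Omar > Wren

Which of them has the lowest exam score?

Cara

Chaining upward from Cara: directly above it, Priya, Ben, Dev, Ines, Omar, Vik, Ivan, Dana; then Tariq, Wren, Esme, Nico, Yosef; then Zara.
That covers every other element, and nothing is given below Cara, so Cara is the lowest exam score.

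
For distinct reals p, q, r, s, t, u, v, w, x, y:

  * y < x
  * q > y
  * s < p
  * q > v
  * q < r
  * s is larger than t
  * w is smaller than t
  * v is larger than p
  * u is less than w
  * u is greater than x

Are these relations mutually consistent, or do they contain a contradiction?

The single ordering y < x < u < w < t < s < p < v < q < r satisfies every listed relation, so no contradiction arises.

consistent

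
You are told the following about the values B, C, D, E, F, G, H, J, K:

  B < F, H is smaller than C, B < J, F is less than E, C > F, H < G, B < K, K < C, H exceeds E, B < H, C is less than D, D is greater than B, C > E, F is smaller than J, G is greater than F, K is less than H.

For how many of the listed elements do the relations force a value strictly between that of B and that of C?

Chaining upward from B reaches: F, J, K, E, H, D, G.
Chaining downward from C reaches: F, K, E, H.
Strictly between B and C are those in both lists: F, K, E, H — 4 elements.

4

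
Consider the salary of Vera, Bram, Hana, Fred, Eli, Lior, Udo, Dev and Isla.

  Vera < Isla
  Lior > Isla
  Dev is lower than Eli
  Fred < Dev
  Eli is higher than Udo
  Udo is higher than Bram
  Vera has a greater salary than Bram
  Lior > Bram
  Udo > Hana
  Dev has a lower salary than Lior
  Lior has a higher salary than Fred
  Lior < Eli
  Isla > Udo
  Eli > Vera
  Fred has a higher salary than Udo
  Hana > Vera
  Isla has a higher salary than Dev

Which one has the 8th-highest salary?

Piecing the relations together gives one ordering: Bram < Vera < Hana < Udo < Fred < Dev < Isla < Lior < Eli.
The 8th largest is Vera.

Vera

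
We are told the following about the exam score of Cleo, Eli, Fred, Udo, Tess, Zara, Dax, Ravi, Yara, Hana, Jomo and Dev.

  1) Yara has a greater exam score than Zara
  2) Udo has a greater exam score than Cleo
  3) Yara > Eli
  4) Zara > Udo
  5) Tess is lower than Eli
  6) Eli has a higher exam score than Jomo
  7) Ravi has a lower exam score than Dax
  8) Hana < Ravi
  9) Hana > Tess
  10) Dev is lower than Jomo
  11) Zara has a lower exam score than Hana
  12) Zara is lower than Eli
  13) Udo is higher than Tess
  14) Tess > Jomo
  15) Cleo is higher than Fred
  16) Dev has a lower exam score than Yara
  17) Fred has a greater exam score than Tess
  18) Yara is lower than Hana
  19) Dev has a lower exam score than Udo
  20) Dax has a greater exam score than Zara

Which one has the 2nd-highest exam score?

Ravi

Chaining the given pairs: Dev < Jomo < Tess < Fred < Cleo < Udo < Zara < Eli < Yara < Hana < Ravi < Dax.
Counting 2 from the largest end gives Ravi.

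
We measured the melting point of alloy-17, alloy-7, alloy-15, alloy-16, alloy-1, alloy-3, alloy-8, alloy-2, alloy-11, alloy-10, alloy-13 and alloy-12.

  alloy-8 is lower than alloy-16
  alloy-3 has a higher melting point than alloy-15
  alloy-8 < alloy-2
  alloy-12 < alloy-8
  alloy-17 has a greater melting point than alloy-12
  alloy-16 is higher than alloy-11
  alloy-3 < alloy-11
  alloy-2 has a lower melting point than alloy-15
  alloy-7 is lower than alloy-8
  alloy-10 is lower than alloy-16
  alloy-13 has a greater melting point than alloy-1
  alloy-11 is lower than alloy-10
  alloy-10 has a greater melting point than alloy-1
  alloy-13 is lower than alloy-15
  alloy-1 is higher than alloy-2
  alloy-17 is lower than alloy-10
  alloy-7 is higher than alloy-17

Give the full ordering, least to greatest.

Each adjacent pair is fixed by a given relation: alloy-12 < alloy-17; alloy-17 < alloy-7; alloy-7 < alloy-8; alloy-8 < alloy-2; alloy-2 < alloy-1; alloy-1 < alloy-13; alloy-13 < alloy-15; alloy-15 < alloy-3; alloy-3 < alloy-11; alloy-11 < alloy-10; alloy-10 < alloy-16. Chaining them end to end gives the full order.

alloy-12 < alloy-17 < alloy-7 < alloy-8 < alloy-2 < alloy-1 < alloy-13 < alloy-15 < alloy-3 < alloy-11 < alloy-10 < alloy-16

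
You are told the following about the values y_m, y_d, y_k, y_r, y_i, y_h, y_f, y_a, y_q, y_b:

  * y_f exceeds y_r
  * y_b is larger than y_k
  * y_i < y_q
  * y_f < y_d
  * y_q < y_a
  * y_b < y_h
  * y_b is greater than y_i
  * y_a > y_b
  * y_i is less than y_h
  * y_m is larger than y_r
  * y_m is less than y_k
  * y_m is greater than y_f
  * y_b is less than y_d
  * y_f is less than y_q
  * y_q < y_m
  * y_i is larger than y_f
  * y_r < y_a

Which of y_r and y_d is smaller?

y_r < y_f and y_f < y_i give y_r < y_i.
Then y_i < y_q extends the chain to y_q.
Then y_q < y_m extends the chain to y_m.
With y_m < y_k: y_r < y_f < y_i < y_q < y_m < y_k.
Then y_k < y_b extends the chain to y_b.
With y_b < y_d: y_r < y_f < y_i < y_q < y_m < y_k < y_b < y_d.
So y_r < y_d; y_r is the smaller of the two.

y_r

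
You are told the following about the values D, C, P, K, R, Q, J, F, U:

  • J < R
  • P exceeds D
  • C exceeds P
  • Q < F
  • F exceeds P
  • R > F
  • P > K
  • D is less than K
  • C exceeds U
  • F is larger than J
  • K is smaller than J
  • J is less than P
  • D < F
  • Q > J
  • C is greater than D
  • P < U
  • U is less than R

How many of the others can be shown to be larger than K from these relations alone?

7

From K the given relations immediately reach J, P.
From those, Q, F, U, C, R — 7 in total.
No other element is forced above K by the given relations, so the count is 7.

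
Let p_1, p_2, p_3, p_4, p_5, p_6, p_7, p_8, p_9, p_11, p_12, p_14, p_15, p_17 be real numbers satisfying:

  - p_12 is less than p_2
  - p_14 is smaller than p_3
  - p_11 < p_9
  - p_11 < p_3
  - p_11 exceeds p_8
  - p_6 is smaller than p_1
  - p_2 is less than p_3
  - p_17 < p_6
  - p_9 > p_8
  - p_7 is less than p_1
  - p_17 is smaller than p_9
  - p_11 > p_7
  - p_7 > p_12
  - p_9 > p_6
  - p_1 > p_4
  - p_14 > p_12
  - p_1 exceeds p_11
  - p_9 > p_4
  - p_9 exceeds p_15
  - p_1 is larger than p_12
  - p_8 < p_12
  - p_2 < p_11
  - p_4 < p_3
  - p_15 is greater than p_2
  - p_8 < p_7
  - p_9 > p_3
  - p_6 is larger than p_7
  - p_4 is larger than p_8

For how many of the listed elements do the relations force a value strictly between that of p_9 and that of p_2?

3

The relations place p_2 below p_9. An element lies strictly between them when it is forced above p_2 and also forced below p_9.
Above p_2: {p_11, p_3, p_15, p_1}. Below p_9: {p_8, p_4, p_12, p_7, p_14, p_11, p_17, p_6, p_3, p_15}.
Intersection: {p_11, p_3, p_15} — 3.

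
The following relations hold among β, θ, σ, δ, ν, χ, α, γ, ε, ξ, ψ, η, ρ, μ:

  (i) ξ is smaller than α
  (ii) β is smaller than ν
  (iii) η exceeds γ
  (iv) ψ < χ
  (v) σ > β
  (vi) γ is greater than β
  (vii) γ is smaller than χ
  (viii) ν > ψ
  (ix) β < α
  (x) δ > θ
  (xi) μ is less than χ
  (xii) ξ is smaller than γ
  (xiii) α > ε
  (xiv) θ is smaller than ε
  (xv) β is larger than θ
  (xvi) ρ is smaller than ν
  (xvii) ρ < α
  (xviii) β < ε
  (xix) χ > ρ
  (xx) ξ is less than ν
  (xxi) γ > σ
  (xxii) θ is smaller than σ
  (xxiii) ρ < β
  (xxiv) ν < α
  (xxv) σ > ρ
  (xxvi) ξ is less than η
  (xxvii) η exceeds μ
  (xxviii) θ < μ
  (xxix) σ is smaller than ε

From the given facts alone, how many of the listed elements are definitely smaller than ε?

4

From ε the given relations immediately reach θ, β, σ.
From those, ρ — 4 in total.
No other element is forced below ε by the given relations, so the count is 4.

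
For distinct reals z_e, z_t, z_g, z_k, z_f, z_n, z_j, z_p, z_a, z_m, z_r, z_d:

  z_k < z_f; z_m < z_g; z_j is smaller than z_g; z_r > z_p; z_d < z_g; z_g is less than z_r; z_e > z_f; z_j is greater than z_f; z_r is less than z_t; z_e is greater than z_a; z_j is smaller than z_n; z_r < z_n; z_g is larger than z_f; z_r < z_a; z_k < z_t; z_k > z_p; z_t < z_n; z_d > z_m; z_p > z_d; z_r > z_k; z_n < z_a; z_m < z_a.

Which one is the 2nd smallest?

Piecing the relations together gives one ordering: z_m < z_d < z_p < z_k < z_f < z_j < z_g < z_r < z_t < z_n < z_a < z_e.
Counting 2 from the smallest end gives z_d.

z_d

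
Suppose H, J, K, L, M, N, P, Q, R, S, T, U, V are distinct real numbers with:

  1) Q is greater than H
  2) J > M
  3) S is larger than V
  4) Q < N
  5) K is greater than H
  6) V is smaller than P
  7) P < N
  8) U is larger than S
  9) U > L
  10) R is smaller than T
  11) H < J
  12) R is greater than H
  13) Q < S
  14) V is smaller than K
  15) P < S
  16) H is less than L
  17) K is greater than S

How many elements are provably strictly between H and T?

1

Chaining upward from H reaches: Q, L, R, J, N, S, K, U.
Chaining downward from T reaches: R.
Strictly between H and T are those in both lists: R — 1 element.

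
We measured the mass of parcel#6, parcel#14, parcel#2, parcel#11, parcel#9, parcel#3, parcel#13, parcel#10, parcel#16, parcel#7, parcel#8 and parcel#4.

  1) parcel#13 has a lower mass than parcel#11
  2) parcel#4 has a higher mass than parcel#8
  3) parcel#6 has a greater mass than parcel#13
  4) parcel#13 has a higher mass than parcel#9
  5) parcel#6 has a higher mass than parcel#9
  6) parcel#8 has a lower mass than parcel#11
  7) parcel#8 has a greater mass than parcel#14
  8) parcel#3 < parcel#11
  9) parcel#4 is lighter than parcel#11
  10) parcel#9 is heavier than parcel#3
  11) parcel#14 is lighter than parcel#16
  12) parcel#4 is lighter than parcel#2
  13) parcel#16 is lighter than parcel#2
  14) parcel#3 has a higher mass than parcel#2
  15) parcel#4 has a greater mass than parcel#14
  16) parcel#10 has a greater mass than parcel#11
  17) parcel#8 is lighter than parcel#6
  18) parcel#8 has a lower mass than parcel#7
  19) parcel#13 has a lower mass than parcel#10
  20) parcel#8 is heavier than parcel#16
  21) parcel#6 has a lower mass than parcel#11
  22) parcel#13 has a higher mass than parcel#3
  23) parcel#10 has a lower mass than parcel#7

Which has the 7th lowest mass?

parcel#9

Chaining the given pairs: parcel#14 < parcel#16 < parcel#8 < parcel#4 < parcel#2 < parcel#3 < parcel#9 < parcel#13 < parcel#6 < parcel#11 < parcel#10 < parcel#7.
The 7th smallest is parcel#9.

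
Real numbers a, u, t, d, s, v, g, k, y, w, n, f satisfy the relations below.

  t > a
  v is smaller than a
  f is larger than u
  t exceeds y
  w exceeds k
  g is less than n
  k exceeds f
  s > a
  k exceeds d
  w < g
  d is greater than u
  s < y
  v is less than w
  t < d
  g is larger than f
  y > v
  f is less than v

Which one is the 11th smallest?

g

Chaining the given pairs: u < f < v < a < s < y < t < d < k < w < g < n.
Counting 11 from the smallest end gives g.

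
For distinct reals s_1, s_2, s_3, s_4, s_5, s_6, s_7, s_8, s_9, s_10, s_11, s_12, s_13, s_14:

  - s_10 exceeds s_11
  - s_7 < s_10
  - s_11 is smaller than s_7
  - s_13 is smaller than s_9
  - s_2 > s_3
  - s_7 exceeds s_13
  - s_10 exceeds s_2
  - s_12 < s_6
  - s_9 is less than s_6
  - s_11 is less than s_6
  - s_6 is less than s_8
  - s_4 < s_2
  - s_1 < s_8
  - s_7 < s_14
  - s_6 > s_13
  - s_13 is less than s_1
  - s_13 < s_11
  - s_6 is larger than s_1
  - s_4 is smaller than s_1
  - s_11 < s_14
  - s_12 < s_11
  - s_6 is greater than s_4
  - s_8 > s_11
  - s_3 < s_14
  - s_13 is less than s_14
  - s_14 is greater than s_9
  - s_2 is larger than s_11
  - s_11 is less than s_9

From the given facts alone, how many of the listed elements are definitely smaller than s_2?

5

From s_2 the given relations immediately reach s_4, s_11, s_3.
From those, s_13, s_12 — 5 in total.
No other element is forced below s_2 by the given relations, so the count is 5.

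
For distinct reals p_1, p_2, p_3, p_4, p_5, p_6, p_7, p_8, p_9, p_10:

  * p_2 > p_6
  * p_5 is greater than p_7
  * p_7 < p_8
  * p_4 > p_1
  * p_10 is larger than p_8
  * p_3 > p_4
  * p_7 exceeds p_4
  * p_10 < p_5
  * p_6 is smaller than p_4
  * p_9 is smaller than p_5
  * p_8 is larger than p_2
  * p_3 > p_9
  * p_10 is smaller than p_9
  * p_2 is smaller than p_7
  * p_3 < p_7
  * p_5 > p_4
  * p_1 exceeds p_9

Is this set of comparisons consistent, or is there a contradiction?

inconsistent

We have p_7 < p_8 stated directly, yet also p_8 < p_10 < p_9 < p_1 < p_4 < p_3 < p_7 by chaining the others — so p_8 < p_7. Contradiction.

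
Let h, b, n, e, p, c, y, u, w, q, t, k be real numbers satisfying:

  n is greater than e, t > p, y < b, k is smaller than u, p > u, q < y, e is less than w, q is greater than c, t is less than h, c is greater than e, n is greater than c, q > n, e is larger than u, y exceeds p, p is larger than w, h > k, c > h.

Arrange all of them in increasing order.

Nothing is placed below k, so it is least; from there k < u; u < e; e < w; w < p; p < t; t < h; h < c; c < n; n < q; q < y; y < b, each given directly.

k < u < e < w < p < t < h < c < n < q < y < b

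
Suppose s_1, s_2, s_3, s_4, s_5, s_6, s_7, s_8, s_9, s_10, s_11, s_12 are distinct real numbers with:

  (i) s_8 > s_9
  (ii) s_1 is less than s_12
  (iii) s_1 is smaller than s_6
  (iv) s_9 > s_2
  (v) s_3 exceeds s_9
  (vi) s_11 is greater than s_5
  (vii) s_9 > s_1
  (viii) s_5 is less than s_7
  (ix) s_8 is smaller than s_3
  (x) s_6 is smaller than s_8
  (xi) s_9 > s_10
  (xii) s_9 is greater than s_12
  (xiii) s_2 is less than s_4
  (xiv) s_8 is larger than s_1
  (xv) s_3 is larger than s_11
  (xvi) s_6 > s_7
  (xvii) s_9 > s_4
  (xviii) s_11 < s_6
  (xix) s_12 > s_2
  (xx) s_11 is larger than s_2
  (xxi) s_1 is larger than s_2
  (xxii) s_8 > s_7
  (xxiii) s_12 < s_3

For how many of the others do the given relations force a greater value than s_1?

5

From s_1 the given relations immediately reach s_6, s_12, s_9, s_8.
From those, s_3 — 5 in total.
Nothing else is reachable above s_1; 5 in all.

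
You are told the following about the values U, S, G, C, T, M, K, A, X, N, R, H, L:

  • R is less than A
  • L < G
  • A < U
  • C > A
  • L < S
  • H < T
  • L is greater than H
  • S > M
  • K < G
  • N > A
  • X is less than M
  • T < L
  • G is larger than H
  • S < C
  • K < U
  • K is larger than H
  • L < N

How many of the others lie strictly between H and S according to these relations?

The relations place H below S. An element lies strictly between them when it is forced above H and also forced below S.
Above H: {K, T, L, C, N, G, U}. Below S: {X, M, T, L}.
Intersection: {T, L} — 2.

2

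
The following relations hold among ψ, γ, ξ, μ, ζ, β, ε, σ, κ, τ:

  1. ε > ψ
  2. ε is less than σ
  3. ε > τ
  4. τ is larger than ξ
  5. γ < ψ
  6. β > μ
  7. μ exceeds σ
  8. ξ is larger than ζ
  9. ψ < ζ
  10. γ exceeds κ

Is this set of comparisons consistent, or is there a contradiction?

The single ordering κ < γ < ψ < ζ < ξ < τ < ε < σ < μ < β satisfies every listed relation, so no contradiction arises.

consistent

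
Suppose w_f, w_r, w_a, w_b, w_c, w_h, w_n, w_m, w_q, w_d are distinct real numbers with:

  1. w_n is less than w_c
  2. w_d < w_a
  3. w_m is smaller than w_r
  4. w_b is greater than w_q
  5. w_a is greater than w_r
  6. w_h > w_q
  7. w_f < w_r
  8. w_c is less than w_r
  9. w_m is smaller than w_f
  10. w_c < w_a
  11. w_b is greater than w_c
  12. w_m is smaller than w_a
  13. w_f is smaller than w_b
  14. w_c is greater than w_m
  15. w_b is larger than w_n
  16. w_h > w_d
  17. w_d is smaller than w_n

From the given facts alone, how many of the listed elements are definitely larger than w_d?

From w_d the given relations immediately reach w_n, w_h, w_a.
From those, w_c, w_b — 5 in total.
From those, w_r — 6 in total.
No other element is forced above w_d by the given relations, so the count is 6.

6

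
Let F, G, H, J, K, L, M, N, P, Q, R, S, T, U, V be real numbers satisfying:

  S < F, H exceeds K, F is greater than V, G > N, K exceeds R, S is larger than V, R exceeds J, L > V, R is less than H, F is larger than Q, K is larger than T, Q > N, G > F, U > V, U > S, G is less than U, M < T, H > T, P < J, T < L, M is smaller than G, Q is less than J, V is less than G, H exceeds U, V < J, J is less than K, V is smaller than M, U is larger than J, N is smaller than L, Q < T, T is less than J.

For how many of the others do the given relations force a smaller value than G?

From G the given relations immediately reach V, M, N, F.
From those, S, Q — 6 in total.
Nothing else is reachable below G; 6 in all.

6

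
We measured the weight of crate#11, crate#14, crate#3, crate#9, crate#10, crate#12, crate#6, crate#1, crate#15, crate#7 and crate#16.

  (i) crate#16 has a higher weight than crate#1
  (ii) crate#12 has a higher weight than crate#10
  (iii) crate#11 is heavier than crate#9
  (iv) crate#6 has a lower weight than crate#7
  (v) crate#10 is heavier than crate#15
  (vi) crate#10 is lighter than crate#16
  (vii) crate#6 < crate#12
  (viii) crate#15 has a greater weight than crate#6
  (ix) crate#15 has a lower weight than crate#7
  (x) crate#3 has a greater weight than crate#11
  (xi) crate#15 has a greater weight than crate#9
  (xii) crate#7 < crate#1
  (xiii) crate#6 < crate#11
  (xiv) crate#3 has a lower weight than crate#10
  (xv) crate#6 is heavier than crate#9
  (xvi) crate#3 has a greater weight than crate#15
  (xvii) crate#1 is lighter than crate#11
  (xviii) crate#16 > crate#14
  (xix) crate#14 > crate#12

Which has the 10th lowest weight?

Piecing the relations together gives one ordering: crate#9 < crate#6 < crate#15 < crate#7 < crate#1 < crate#11 < crate#3 < crate#10 < crate#12 < crate#14 < crate#16.
The 10th smallest is crate#14.

crate#14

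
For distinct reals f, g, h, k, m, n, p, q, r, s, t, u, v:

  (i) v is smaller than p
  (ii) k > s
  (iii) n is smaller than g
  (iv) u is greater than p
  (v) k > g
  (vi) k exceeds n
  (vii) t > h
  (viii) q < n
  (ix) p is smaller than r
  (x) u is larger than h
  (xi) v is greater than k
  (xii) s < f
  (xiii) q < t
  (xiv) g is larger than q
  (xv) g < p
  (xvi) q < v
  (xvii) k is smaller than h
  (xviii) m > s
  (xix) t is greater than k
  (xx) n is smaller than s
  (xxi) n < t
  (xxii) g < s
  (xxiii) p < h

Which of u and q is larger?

u

q < g and g < s give q < s.
Then s < k extends the chain to k.
Then k < v extends the chain to v.
With v < p: q < g < s < k < v < p.
With p < h: q < g < s < k < v < p < h.
Then h < u extends the chain to u.
So q < u; u is the larger of the two.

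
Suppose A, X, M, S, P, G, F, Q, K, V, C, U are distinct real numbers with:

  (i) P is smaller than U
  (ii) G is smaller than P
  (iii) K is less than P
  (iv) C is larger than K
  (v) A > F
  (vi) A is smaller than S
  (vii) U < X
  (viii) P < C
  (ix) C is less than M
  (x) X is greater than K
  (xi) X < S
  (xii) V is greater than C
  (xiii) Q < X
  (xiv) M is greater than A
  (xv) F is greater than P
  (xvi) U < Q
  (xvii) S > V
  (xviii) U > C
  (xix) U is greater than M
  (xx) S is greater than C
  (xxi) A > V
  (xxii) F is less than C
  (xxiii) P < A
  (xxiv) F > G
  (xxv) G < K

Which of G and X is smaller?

G

Chaining the given relations: G < K < P < F < C < V < A < M < U < Q < X.
So G < X; G is the smaller of the two.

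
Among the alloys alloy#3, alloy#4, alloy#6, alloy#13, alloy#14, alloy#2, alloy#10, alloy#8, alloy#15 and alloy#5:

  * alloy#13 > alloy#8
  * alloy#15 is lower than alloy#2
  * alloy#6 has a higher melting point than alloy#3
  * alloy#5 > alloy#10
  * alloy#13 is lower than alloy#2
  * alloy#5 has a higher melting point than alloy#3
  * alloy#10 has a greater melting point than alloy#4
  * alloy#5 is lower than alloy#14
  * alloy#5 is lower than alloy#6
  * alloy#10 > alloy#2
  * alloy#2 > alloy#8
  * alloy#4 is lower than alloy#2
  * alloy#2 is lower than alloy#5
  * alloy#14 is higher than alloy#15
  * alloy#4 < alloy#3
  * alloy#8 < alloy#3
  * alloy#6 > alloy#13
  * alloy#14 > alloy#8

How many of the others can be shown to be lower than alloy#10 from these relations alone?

From alloy#10 the given relations immediately reach alloy#4, alloy#2.
From those, alloy#8, alloy#13, alloy#15 — 5 in total.
Nothing else is reachable below alloy#10; 5 in all.

5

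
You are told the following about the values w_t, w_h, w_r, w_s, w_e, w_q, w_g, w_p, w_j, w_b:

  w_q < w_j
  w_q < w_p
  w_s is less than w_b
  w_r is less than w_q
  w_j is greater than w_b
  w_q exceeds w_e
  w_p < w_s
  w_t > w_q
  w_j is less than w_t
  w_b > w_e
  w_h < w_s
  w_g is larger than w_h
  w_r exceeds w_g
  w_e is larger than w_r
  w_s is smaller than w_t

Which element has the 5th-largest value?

w_p

The consecutive relations fix a unique order: w_h < w_g < w_r < w_e < w_q < w_p < w_s < w_b < w_j < w_t.
Counting 5 from the largest end gives w_p.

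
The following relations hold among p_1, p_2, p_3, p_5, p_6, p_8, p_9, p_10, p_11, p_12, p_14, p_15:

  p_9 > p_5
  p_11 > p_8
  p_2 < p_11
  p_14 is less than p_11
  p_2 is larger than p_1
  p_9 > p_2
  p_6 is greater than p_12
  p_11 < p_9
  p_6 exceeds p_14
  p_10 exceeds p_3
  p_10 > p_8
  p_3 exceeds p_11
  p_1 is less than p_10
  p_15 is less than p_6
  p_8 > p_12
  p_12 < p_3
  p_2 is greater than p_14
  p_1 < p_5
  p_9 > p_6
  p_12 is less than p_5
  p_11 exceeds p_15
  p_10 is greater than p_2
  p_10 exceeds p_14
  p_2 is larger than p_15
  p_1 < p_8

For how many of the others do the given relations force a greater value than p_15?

6

Directly above p_15: p_2, p_6, p_11.
One step further: p_3, p_10, p_9 (6 so far).
Nothing else is reachable above p_15; 6 in all.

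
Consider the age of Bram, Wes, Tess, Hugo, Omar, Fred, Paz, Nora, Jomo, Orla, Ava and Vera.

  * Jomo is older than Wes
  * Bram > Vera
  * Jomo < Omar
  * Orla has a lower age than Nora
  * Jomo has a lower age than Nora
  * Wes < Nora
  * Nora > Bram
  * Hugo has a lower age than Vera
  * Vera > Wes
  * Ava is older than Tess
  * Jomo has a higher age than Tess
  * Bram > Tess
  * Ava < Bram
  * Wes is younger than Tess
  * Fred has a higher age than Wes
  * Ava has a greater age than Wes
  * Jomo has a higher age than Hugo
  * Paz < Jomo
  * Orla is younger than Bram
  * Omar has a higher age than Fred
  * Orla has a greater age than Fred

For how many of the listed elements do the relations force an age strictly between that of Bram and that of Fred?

1

The relations place Fred below Bram. An element lies strictly between them when it is forced above Fred and also forced below Bram.
Above Fred: {Orla, Omar, Nora}. Below Bram: {Wes, Tess, Hugo, Vera, Orla, Ava}.
Intersection: {Orla} — 1.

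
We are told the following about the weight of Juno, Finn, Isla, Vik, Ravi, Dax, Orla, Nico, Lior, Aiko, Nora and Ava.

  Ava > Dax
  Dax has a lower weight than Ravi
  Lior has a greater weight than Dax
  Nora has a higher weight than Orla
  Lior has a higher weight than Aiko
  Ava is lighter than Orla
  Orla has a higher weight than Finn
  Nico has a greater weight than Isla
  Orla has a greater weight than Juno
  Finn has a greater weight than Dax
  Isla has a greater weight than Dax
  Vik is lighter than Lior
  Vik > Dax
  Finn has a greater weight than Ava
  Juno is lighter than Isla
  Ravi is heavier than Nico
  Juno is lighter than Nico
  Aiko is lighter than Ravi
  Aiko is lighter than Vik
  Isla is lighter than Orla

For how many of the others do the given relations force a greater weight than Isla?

Directly above Isla: Nico, Orla.
One step further: Ravi, Nora (4 so far).
No other element is forced above Isla by the given relations, so the count is 4.

4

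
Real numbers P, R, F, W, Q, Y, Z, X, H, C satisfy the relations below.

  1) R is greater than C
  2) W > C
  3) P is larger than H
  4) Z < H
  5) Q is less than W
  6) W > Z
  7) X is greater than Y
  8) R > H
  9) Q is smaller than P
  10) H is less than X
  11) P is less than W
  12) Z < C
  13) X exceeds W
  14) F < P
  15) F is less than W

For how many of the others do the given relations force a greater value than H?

From H the given relations immediately reach R, P, X.
From those, W — 4 in total.
No other element is forced above H by the given relations, so the count is 4.

4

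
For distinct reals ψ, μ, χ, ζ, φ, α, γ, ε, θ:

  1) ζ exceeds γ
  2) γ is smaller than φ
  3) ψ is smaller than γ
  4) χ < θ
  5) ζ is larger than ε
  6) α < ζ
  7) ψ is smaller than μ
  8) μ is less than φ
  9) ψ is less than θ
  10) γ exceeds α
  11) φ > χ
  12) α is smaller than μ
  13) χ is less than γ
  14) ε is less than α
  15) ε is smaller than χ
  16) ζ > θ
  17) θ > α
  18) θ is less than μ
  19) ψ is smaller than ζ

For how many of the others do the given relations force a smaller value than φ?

Directly below φ: χ, μ, γ.
One step further: ε, α, ψ, θ (7 so far).
Nothing else is reachable below φ; 7 in all.

7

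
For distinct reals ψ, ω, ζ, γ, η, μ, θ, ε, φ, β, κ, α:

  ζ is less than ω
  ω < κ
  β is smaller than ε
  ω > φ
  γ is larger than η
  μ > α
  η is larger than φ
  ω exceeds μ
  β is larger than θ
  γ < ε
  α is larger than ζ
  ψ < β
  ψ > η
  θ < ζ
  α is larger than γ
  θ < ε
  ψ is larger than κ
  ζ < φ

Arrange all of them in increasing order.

θ < ζ < φ < η < γ < α < μ < ω < κ < ψ < β < ε

Nothing is placed below θ, so it is least; from there θ < ζ; ζ < φ; φ < η; η < γ; γ < α; α < μ; μ < ω; ω < κ; κ < ψ; ψ < β; β < ε, each given directly.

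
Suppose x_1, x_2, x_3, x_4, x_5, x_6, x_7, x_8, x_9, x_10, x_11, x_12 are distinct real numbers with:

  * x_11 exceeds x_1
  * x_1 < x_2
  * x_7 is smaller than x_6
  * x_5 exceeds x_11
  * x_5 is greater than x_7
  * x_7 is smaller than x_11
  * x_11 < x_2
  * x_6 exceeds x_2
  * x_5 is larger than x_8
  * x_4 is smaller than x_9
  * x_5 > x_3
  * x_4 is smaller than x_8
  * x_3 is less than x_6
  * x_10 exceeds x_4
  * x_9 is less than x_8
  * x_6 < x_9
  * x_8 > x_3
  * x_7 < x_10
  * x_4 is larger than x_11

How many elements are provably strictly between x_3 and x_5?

3

The relations place x_3 below x_5. An element lies strictly between them when it is forced above x_3 and also forced below x_5.
Above x_3: {x_6, x_9, x_8}. Below x_5: {x_1, x_7, x_11, x_4, x_2, x_6, x_9, x_8}.
Intersection: {x_6, x_9, x_8} — 3.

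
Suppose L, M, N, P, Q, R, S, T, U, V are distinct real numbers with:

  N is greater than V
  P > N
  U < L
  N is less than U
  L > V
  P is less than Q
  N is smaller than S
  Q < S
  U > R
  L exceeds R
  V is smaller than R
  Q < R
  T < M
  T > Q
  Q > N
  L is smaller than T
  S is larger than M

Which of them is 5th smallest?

R

The consecutive relations fix a unique order: V < N < P < Q < R < U < L < T < M < S.
Counting 5 from the smallest end gives R.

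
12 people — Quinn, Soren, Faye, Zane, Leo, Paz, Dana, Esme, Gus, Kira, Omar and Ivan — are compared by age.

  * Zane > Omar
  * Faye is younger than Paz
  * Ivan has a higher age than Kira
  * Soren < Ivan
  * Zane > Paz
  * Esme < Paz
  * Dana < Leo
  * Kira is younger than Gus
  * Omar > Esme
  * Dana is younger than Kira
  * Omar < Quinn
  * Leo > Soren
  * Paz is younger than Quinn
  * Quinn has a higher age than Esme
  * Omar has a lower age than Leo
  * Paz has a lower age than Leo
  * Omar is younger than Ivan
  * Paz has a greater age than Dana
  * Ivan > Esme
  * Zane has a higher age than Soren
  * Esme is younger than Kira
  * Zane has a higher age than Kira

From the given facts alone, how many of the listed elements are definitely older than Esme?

8

The elements the relations force above Esme are Kira, Gus, Omar, Ivan, Paz, Quinn, Leo, Zane — no chain reaches any other.
That is 8.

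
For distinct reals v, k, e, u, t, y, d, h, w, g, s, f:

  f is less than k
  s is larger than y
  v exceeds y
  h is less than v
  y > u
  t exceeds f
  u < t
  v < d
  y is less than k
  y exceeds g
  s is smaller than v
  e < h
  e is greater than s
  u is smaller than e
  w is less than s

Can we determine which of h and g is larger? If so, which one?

g < y and y < s give g < s.
Then s < e extends the chain to e.
Then e < h extends the chain to h.
So h is larger.

h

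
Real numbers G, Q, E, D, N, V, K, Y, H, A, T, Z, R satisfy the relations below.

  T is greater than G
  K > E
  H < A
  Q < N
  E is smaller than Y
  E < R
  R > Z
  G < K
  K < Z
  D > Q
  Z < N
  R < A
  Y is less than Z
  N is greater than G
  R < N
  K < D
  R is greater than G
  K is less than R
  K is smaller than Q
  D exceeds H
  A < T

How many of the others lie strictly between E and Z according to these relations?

2

Chaining upward from E reaches: K, Q, Y, R, A, D, N, T.
Chaining downward from Z reaches: G, K, Y.
Strictly between E and Z are those in both lists: K, Y — 2 elements.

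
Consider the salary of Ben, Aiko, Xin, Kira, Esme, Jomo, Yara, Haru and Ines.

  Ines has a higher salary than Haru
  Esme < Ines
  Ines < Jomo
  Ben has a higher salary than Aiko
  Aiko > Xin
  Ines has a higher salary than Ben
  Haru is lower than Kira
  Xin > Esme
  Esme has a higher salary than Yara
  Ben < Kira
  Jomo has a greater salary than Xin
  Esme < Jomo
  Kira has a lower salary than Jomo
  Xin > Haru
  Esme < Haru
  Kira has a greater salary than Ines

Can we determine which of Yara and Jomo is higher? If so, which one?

Following the relations from Yara: Yara < Esme < Haru < Xin < Aiko < Ben < Ines < Kira < Jomo.
So Jomo is higher.

Jomo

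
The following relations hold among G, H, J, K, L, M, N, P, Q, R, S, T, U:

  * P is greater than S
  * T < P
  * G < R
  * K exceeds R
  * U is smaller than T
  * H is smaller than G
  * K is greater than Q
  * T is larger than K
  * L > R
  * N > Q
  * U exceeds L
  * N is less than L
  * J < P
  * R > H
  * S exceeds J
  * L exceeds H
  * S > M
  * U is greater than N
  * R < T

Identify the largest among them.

Chaining downward from P: directly below it, J, S, T; then R, M, K, U; then H, G, Q, N, L.
That covers every other element, and nothing is given above P, so P is the largest.

P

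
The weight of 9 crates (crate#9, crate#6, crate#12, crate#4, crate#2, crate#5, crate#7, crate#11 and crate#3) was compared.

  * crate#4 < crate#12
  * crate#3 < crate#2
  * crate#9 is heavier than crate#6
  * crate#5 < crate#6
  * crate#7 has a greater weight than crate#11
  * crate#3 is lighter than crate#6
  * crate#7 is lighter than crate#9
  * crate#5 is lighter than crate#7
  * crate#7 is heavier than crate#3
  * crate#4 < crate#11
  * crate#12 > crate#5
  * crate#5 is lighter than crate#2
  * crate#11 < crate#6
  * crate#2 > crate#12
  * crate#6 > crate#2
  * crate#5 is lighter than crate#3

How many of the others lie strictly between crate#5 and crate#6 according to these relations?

The relations place crate#5 below crate#6. An element lies strictly between them when it is forced above crate#5 and also forced below crate#6.
Above crate#5: {crate#12, crate#3, crate#7, crate#2, crate#9}. Below crate#6: {crate#4, crate#12, crate#3, crate#11, crate#2}.
Intersection: {crate#12, crate#3, crate#2} — 3.

3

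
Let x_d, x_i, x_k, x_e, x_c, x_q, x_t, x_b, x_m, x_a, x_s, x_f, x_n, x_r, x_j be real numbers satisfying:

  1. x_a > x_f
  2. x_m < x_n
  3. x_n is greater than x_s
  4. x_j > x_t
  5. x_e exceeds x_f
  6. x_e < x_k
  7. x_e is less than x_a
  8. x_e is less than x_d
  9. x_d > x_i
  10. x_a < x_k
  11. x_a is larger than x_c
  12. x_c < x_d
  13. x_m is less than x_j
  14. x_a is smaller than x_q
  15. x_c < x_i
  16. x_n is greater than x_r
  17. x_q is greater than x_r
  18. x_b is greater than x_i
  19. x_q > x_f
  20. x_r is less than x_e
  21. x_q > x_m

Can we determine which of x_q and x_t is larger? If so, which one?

Following every chain through x_t: above x_t we get x_j.
x_q is not reached, and no chain runs the other way from x_q to x_t.
So the given relations leave the order of x_t and x_q undetermined.

undetermined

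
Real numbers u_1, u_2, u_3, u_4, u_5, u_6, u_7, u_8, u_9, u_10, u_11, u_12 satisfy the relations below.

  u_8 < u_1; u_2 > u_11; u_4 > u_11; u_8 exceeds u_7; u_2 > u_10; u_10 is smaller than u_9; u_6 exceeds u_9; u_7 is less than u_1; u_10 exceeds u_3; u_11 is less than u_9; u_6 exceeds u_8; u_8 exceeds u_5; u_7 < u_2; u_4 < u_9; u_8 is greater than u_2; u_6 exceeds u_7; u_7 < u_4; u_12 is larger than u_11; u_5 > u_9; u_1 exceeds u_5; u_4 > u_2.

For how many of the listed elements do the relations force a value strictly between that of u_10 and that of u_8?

The relations place u_10 below u_8. An element lies strictly between them when it is forced above u_10 and also forced below u_8.
Above u_10: {u_2, u_4, u_9, u_5, u_6, u_1}. Below u_8: {u_3, u_7, u_11, u_2, u_4, u_9, u_5}.
Intersection: {u_2, u_4, u_9, u_5} — 4.

4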